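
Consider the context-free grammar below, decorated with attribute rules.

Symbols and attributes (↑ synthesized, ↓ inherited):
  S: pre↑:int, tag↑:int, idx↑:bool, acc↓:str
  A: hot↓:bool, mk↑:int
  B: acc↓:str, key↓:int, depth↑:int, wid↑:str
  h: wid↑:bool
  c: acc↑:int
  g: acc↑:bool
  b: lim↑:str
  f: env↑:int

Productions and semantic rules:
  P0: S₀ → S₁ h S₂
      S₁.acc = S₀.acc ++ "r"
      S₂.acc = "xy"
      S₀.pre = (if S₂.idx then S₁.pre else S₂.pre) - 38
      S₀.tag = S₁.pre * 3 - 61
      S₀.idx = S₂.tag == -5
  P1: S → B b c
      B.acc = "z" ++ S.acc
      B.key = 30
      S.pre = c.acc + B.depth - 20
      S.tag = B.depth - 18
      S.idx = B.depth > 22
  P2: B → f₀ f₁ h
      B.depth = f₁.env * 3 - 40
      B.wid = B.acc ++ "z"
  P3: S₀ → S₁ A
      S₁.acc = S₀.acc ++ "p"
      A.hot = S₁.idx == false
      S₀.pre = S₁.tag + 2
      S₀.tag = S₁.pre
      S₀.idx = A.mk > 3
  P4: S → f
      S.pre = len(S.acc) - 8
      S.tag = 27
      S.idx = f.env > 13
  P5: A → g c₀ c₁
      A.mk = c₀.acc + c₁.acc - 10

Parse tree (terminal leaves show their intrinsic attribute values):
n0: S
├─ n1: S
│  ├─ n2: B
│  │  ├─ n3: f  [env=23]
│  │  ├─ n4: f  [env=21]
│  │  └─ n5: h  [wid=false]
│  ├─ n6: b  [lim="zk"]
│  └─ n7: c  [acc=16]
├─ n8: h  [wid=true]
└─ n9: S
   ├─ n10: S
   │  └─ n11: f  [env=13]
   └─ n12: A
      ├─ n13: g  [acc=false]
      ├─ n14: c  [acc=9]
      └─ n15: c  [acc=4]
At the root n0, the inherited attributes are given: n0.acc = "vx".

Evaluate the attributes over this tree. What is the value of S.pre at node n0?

1. n0.acc = "vx"  [given at root]
2. n1.acc = "vxr"  [S₀.acc ++ "r"]
3. n2.acc = "zvxr"  ["z" ++ S.acc]
4. n2.key = 30  [30]
5. n3.env = 23  [terminal]
6. n4.env = 21  [terminal]
7. n5.wid = false  [terminal]
8. n2.depth = 23  [f₁.env * 3 - 40]
9. n2.wid = "zvxrz"  [B.acc ++ "z"]
10. n6.lim = "zk"  [terminal]
11. n7.acc = 16  [terminal]
12. n1.pre = 19  [c.acc + B.depth - 20]
13. n1.tag = 5  [B.depth - 18]
14. n1.idx = true  [B.depth > 22]
15. n8.wid = true  [terminal]
16. n9.acc = "xy"  ["xy"]
17. n10.acc = "xyp"  [S₀.acc ++ "p"]
18. n11.env = 13  [terminal]
19. n10.pre = -5  [len(S.acc) - 8]
20. n10.tag = 27  [27]
21. n10.idx = false  [f.env > 13]
22. n12.hot = true  [S₁.idx == false]
23. n13.acc = false  [terminal]
24. n14.acc = 9  [terminal]
25. n15.acc = 4  [terminal]
26. n12.mk = 3  [c₀.acc + c₁.acc - 10]
27. n9.pre = 29  [S₁.tag + 2]
28. n9.tag = -5  [S₁.pre]
29. n9.idx = false  [A.mk > 3]
30. n0.pre = -9  [(if S₂.idx then S₁.pre else S₂.pre) - 38]
31. n0.tag = -4  [S₁.pre * 3 - 61]
32. n0.idx = true  [S₂.tag == -5]

-9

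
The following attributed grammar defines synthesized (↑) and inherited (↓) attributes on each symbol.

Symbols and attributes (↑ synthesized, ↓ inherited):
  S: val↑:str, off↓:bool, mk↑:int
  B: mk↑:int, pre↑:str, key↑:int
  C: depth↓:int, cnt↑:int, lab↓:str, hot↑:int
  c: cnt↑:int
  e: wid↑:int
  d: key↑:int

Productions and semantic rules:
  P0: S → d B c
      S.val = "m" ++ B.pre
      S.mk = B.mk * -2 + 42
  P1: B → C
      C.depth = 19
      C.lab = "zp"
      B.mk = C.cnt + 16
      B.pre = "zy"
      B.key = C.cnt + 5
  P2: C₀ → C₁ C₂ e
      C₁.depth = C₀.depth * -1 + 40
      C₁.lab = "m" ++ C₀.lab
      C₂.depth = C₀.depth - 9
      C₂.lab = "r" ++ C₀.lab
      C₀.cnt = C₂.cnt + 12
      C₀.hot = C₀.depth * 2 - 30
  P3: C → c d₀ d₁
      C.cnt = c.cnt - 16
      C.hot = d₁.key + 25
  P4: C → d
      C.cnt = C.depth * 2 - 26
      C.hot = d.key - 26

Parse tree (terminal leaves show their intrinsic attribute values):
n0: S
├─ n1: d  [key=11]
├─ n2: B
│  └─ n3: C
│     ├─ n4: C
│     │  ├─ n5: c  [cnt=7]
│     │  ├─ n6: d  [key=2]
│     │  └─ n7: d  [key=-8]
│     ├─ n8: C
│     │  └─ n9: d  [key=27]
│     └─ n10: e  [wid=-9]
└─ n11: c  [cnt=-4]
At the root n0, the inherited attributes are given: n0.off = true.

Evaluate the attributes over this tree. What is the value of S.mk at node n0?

-2

1. n0.off = true  [given at root]
2. n1.key = 11  [terminal]
3. n3.depth = 19  [19]
4. n3.lab = "zp"  ["zp"]
5. n4.depth = 21  [C₀.depth * -1 + 40]
6. n4.lab = "mzp"  ["m" ++ C₀.lab]
7. n5.cnt = 7  [terminal]
8. n6.key = 2  [terminal]
9. n7.key = -8  [terminal]
10. n4.cnt = -9  [c.cnt - 16]
11. n4.hot = 17  [d₁.key + 25]
12. n8.depth = 10  [C₀.depth - 9]
13. n8.lab = "rzp"  ["r" ++ C₀.lab]
14. n9.key = 27  [terminal]
15. n8.cnt = -6  [C.depth * 2 - 26]
16. n8.hot = 1  [d.key - 26]
17. n10.wid = -9  [terminal]
18. n3.cnt = 6  [C₂.cnt + 12]
19. n3.hot = 8  [C₀.depth * 2 - 30]
20. n2.mk = 22  [C.cnt + 16]
21. n2.pre = "zy"  ["zy"]
22. n2.key = 11  [C.cnt + 5]
23. n11.cnt = -4  [terminal]
24. n0.val = "mzy"  ["m" ++ B.pre]
25. n0.mk = -2  [B.mk * -2 + 42]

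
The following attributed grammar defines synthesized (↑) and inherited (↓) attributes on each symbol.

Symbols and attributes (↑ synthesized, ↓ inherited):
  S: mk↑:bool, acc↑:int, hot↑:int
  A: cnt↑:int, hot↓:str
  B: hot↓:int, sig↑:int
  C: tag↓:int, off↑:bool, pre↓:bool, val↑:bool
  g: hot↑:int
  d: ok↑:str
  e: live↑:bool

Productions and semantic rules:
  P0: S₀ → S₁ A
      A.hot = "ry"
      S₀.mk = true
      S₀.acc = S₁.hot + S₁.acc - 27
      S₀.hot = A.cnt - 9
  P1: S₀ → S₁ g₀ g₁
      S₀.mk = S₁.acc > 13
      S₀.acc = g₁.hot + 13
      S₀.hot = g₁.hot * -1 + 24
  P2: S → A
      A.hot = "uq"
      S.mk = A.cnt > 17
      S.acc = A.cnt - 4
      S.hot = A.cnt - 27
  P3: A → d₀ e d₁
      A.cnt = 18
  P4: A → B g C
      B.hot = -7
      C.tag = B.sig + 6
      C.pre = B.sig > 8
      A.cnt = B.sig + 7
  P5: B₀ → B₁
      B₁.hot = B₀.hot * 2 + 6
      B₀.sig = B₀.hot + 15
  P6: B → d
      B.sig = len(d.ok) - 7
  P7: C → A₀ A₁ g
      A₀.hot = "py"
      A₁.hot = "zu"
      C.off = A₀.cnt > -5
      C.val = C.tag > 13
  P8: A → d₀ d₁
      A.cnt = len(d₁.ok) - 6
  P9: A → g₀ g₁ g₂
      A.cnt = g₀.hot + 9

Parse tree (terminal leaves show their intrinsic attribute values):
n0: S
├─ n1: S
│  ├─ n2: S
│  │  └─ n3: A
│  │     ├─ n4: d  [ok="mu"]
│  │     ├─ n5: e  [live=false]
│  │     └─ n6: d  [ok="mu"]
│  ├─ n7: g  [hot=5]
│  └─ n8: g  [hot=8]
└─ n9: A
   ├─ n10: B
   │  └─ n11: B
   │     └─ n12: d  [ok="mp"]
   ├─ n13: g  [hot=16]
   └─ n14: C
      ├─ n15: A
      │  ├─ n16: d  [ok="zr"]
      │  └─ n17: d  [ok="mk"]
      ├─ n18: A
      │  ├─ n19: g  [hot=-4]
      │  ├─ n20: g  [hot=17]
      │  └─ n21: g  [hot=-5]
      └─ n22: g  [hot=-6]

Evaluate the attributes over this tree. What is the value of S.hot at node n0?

1. n3.hot = "uq"  ["uq"]
2. n4.ok = "mu"  [terminal]
3. n5.live = false  [terminal]
4. n6.ok = "mu"  [terminal]
5. n3.cnt = 18  [18]
6. n2.mk = true  [A.cnt > 17]
7. n2.acc = 14  [A.cnt - 4]
8. n2.hot = -9  [A.cnt - 27]
9. n7.hot = 5  [terminal]
10. n8.hot = 8  [terminal]
11. n1.mk = true  [S₁.acc > 13]
12. n1.acc = 21  [g₁.hot + 13]
13. n1.hot = 16  [g₁.hot * -1 + 24]
14. n9.hot = "ry"  ["ry"]
15. n10.hot = -7  [-7]
16. n11.hot = -8  [B₀.hot * 2 + 6]
17. n12.ok = "mp"  [terminal]
18. n11.sig = -5  [len(d.ok) - 7]
19. n10.sig = 8  [B₀.hot + 15]
20. n13.hot = 16  [terminal]
21. n14.tag = 14  [B.sig + 6]
22. n14.pre = false  [B.sig > 8]
23. n15.hot = "py"  ["py"]
24. n16.ok = "zr"  [terminal]
25. n17.ok = "mk"  [terminal]
26. n15.cnt = -4  [len(d₁.ok) - 6]
27. n18.hot = "zu"  ["zu"]
28. n19.hot = -4  [terminal]
29. n20.hot = 17  [terminal]
30. n21.hot = -5  [terminal]
31. n18.cnt = 5  [g₀.hot + 9]
32. n22.hot = -6  [terminal]
33. n14.off = true  [A₀.cnt > -5]
34. n14.val = true  [C.tag > 13]
35. n9.cnt = 15  [B.sig + 7]
36. n0.mk = true  [true]
37. n0.acc = 10  [S₁.hot + S₁.acc - 27]
38. n0.hot = 6  [A.cnt - 9]

6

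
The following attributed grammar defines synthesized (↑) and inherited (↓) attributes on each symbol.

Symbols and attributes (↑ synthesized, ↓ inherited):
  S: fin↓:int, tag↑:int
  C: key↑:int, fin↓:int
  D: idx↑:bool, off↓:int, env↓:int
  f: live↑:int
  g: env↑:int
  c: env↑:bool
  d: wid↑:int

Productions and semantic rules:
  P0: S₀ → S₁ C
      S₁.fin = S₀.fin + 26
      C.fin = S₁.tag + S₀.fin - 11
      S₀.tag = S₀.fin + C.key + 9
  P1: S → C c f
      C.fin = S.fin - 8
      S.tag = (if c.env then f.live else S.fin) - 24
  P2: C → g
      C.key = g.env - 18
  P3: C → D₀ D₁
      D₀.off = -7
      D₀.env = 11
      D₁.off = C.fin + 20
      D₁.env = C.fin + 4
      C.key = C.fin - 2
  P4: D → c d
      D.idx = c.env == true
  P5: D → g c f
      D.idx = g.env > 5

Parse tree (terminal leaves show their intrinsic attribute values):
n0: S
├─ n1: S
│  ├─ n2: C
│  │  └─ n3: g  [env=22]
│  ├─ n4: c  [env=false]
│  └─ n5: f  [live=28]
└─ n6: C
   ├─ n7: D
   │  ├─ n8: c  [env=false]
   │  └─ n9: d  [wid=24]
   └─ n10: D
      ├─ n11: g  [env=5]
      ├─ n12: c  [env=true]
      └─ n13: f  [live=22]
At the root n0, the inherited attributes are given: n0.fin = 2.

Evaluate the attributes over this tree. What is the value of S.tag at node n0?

4

1. n0.fin = 2  [given at root]
2. n1.fin = 28  [S₀.fin + 26]
3. n2.fin = 20  [S.fin - 8]
4. n3.env = 22  [terminal]
5. n2.key = 4  [g.env - 18]
6. n4.env = false  [terminal]
7. n5.live = 28  [terminal]
8. n1.tag = 4  [(if c.env then f.live else S.fin) - 24]
9. n6.fin = -5  [S₁.tag + S₀.fin - 11]
10. n7.off = -7  [-7]
11. n7.env = 11  [11]
12. n8.env = false  [terminal]
13. n9.wid = 24  [terminal]
14. n7.idx = false  [c.env == true]
15. n10.off = 15  [C.fin + 20]
16. n10.env = -1  [C.fin + 4]
17. n11.env = 5  [terminal]
18. n12.env = true  [terminal]
19. n13.live = 22  [terminal]
20. n10.idx = false  [g.env > 5]
21. n6.key = -7  [C.fin - 2]
22. n0.tag = 4  [S₀.fin + C.key + 9]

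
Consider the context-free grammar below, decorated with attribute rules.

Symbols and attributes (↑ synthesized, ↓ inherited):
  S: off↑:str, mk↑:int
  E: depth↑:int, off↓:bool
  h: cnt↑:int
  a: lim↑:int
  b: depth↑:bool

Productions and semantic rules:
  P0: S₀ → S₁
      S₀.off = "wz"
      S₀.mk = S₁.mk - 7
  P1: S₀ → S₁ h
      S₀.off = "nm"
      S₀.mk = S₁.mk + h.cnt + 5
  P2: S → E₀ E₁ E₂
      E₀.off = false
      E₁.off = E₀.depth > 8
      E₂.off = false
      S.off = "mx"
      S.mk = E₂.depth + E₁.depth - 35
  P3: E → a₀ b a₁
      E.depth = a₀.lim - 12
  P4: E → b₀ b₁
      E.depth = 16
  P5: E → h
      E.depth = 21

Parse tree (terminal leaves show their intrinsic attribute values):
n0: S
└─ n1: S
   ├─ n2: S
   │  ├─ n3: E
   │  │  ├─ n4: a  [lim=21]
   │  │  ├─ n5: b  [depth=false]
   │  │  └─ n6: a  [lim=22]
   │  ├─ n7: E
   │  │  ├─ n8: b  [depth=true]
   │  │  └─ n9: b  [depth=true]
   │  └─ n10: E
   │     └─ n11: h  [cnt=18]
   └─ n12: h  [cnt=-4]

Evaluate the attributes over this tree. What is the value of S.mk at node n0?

-4

1. n3.off = false  [false]
2. n4.lim = 21  [terminal]
3. n5.depth = false  [terminal]
4. n6.lim = 22  [terminal]
5. n3.depth = 9  [a₀.lim - 12]
6. n7.off = true  [E₀.depth > 8]
7. n8.depth = true  [terminal]
8. n9.depth = true  [terminal]
9. n7.depth = 16  [16]
10. n10.off = false  [false]
11. n11.cnt = 18  [terminal]
12. n10.depth = 21  [21]
13. n2.off = "mx"  ["mx"]
14. n2.mk = 2  [E₂.depth + E₁.depth - 35]
15. n12.cnt = -4  [terminal]
16. n1.off = "nm"  ["nm"]
17. n1.mk = 3  [S₁.mk + h.cnt + 5]
18. n0.off = "wz"  ["wz"]
19. n0.mk = -4  [S₁.mk - 7]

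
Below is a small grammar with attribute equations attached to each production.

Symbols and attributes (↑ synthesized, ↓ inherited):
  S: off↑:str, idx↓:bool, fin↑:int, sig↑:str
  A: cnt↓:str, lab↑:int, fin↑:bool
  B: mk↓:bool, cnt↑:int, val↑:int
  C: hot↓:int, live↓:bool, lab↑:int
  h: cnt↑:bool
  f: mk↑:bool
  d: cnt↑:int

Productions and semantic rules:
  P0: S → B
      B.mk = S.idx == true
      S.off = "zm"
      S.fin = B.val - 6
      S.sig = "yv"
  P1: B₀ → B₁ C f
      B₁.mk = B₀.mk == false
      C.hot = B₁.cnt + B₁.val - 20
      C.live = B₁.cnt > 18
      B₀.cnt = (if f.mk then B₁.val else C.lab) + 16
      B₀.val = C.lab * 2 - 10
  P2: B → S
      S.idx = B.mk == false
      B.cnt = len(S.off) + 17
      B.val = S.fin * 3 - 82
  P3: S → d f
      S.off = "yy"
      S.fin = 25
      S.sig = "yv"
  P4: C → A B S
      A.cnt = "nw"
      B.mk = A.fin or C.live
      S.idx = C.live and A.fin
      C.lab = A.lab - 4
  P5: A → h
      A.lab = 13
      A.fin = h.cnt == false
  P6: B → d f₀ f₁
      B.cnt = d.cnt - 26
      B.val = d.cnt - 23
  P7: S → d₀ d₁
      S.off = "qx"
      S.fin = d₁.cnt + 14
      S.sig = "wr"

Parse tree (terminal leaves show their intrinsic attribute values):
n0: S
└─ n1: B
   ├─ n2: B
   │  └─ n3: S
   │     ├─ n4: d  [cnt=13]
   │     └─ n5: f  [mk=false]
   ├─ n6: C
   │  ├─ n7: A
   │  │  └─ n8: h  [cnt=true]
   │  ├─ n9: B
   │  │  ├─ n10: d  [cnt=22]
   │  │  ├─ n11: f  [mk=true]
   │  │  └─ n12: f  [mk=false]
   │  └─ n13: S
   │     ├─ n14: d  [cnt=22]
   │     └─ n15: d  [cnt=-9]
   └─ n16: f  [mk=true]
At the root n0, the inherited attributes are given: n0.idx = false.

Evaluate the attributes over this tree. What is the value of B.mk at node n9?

true

1. n0.idx = false  [given at root]
2. n1.mk = false  [S.idx == true]
3. n2.mk = true  [B₀.mk == false]
4. n3.idx = false  [B.mk == false]
5. n4.cnt = 13  [terminal]
6. n5.mk = false  [terminal]
7. n3.off = "yy"  ["yy"]
8. n3.fin = 25  [25]
9. n3.sig = "yv"  ["yv"]
10. n2.cnt = 19  [len(S.off) + 17]
11. n2.val = -7  [S.fin * 3 - 82]
12. n6.hot = -8  [B₁.cnt + B₁.val - 20]
13. n6.live = true  [B₁.cnt > 18]
14. n7.cnt = "nw"  ["nw"]
15. n8.cnt = true  [terminal]
16. n7.lab = 13  [13]
17. n7.fin = false  [h.cnt == false]
18. n9.mk = true  [A.fin or C.live]
19. n10.cnt = 22  [terminal]
20. n11.mk = true  [terminal]
21. n12.mk = false  [terminal]
22. n9.cnt = -4  [d.cnt - 26]
23. n9.val = -1  [d.cnt - 23]
24. n13.idx = false  [C.live and A.fin]
25. n14.cnt = 22  [terminal]
26. n15.cnt = -9  [terminal]
27. n13.off = "qx"  ["qx"]
28. n13.fin = 5  [d₁.cnt + 14]
29. n13.sig = "wr"  ["wr"]
30. n6.lab = 9  [A.lab - 4]
31. n16.mk = true  [terminal]
32. n1.cnt = 9  [(if f.mk then B₁.val else C.lab) + 16]
33. n1.val = 8  [C.lab * 2 - 10]
34. n0.off = "zm"  ["zm"]
35. n0.fin = 2  [B.val - 6]
36. n0.sig = "yv"  ["yv"]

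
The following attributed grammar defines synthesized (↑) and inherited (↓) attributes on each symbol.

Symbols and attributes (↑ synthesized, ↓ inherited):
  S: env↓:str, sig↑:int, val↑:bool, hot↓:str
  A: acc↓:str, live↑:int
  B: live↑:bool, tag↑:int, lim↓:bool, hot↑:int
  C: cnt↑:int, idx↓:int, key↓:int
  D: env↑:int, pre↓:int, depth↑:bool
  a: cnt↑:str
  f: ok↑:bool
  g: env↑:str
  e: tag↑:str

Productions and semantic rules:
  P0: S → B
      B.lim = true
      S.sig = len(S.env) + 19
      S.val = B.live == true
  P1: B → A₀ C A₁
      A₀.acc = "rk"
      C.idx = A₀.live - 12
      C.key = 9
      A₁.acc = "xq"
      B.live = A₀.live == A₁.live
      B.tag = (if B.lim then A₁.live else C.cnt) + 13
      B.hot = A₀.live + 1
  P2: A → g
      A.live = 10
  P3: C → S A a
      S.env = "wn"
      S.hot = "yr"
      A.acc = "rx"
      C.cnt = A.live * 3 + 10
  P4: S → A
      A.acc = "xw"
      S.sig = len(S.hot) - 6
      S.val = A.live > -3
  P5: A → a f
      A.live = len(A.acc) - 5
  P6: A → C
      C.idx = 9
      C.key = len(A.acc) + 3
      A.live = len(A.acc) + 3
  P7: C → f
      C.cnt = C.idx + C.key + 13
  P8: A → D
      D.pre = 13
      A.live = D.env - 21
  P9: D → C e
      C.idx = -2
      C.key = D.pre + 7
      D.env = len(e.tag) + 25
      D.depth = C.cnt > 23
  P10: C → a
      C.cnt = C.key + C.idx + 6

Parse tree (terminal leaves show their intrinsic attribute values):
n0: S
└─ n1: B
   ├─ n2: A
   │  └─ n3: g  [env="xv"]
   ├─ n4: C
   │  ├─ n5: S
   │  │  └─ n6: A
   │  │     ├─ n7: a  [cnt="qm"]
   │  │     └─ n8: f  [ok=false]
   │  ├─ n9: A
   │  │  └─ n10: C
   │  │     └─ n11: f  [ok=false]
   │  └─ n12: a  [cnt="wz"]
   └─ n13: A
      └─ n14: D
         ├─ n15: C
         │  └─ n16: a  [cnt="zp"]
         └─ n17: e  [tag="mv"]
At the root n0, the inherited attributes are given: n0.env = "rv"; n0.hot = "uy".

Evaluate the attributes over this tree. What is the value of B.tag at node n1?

1. n0.env = "rv"  [given at root]
2. n0.hot = "uy"  [given at root]
3. n1.lim = true  [true]
4. n2.acc = "rk"  ["rk"]
5. n3.env = "xv"  [terminal]
6. n2.live = 10  [10]
7. n4.idx = -2  [A₀.live - 12]
8. n4.key = 9  [9]
9. n5.env = "wn"  ["wn"]
10. n5.hot = "yr"  ["yr"]
11. n6.acc = "xw"  ["xw"]
12. n7.cnt = "qm"  [terminal]
13. n8.ok = false  [terminal]
14. n6.live = -3  [len(A.acc) - 5]
15. n5.sig = -4  [len(S.hot) - 6]
16. n5.val = false  [A.live > -3]
17. n9.acc = "rx"  ["rx"]
18. n10.idx = 9  [9]
19. n10.key = 5  [len(A.acc) + 3]
20. n11.ok = false  [terminal]
21. n10.cnt = 27  [C.idx + C.key + 13]
22. n9.live = 5  [len(A.acc) + 3]
23. n12.cnt = "wz"  [terminal]
24. n4.cnt = 25  [A.live * 3 + 10]
25. n13.acc = "xq"  ["xq"]
26. n14.pre = 13  [13]
27. n15.idx = -2  [-2]
28. n15.key = 20  [D.pre + 7]
29. n16.cnt = "zp"  [terminal]
30. n15.cnt = 24  [C.key + C.idx + 6]
31. n17.tag = "mv"  [terminal]
32. n14.env = 27  [len(e.tag) + 25]
33. n14.depth = true  [C.cnt > 23]
34. n13.live = 6  [D.env - 21]
35. n1.live = false  [A₀.live == A₁.live]
36. n1.tag = 19  [(if B.lim then A₁.live else C.cnt) + 13]
37. n1.hot = 11  [A₀.live + 1]
38. n0.sig = 21  [len(S.env) + 19]
39. n0.val = false  [B.live == true]

19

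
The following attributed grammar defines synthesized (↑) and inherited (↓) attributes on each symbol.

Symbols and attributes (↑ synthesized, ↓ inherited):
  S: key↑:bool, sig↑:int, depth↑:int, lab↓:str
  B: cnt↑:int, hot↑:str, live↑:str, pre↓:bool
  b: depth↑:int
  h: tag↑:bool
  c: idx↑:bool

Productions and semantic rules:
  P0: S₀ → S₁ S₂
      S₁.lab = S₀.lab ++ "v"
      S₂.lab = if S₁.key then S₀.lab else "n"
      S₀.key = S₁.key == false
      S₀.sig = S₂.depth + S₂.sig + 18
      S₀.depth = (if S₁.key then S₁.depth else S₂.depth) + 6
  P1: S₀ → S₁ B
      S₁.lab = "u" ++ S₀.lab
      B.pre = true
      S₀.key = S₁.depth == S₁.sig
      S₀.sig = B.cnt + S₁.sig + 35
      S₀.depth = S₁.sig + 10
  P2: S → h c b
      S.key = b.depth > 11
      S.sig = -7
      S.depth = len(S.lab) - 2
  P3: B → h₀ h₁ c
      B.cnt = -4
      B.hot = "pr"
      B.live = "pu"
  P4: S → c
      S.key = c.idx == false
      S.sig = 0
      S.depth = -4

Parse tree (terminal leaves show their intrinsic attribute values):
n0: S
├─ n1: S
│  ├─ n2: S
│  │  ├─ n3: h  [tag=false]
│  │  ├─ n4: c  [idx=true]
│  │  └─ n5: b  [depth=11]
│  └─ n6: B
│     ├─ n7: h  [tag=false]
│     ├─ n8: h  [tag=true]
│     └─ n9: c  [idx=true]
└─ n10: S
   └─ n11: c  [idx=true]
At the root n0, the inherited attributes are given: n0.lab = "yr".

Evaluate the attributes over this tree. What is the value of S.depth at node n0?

2

1. n0.lab = "yr"  [given at root]
2. n1.lab = "yrv"  [S₀.lab ++ "v"]
3. n2.lab = "uyrv"  ["u" ++ S₀.lab]
4. n3.tag = false  [terminal]
5. n4.idx = true  [terminal]
6. n5.depth = 11  [terminal]
7. n2.key = false  [b.depth > 11]
8. n2.sig = -7  [-7]
9. n2.depth = 2  [len(S.lab) - 2]
10. n6.pre = true  [true]
11. n7.tag = false  [terminal]
12. n8.tag = true  [terminal]
13. n9.idx = true  [terminal]
14. n6.cnt = -4  [-4]
15. n6.hot = "pr"  ["pr"]
16. n6.live = "pu"  ["pu"]
17. n1.key = false  [S₁.depth == S₁.sig]
18. n1.sig = 24  [B.cnt + S₁.sig + 35]
19. n1.depth = 3  [S₁.sig + 10]
20. n10.lab = "n"  [if S₁.key then S₀.lab else "n"]
21. n11.idx = true  [terminal]
22. n10.key = false  [c.idx == false]
23. n10.sig = 0  [0]
24. n10.depth = -4  [-4]
25. n0.key = true  [S₁.key == false]
26. n0.sig = 14  [S₂.depth + S₂.sig + 18]
27. n0.depth = 2  [(if S₁.key then S₁.depth else S₂.depth) + 6]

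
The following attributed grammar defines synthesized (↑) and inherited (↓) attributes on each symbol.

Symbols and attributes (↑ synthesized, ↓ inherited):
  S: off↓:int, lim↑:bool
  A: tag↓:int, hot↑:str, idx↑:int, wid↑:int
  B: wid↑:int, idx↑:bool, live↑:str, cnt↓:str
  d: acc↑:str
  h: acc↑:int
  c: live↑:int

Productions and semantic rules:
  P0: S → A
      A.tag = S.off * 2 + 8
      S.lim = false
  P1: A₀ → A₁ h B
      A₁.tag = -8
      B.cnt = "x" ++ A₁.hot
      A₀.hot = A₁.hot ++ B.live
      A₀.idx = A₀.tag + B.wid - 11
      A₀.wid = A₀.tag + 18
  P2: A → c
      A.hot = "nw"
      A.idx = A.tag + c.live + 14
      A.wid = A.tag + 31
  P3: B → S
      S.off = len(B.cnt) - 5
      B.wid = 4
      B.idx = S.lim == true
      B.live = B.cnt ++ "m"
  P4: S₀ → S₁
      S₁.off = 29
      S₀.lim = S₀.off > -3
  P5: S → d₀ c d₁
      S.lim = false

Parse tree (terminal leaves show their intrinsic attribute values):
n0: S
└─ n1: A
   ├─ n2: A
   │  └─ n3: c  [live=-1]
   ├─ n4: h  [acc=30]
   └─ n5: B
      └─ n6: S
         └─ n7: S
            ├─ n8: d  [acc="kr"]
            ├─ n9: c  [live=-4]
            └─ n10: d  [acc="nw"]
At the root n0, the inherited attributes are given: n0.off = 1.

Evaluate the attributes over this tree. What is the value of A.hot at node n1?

1. n0.off = 1  [given at root]
2. n1.tag = 10  [S.off * 2 + 8]
3. n2.tag = -8  [-8]
4. n3.live = -1  [terminal]
5. n2.hot = "nw"  ["nw"]
6. n2.idx = 5  [A.tag + c.live + 14]
7. n2.wid = 23  [A.tag + 31]
8. n4.acc = 30  [terminal]
9. n5.cnt = "xnw"  ["x" ++ A₁.hot]
10. n6.off = -2  [len(B.cnt) - 5]
11. n7.off = 29  [29]
12. n8.acc = "kr"  [terminal]
13. n9.live = -4  [terminal]
14. n10.acc = "nw"  [terminal]
15. n7.lim = false  [false]
16. n6.lim = true  [S₀.off > -3]
17. n5.wid = 4  [4]
18. n5.idx = true  [S.lim == true]
19. n5.live = "xnwm"  [B.cnt ++ "m"]
20. n1.hot = "nwxnwm"  [A₁.hot ++ B.live]
21. n1.idx = 3  [A₀.tag + B.wid - 11]
22. n1.wid = 28  [A₀.tag + 18]
23. n0.lim = false  [false]

"nwxnwm"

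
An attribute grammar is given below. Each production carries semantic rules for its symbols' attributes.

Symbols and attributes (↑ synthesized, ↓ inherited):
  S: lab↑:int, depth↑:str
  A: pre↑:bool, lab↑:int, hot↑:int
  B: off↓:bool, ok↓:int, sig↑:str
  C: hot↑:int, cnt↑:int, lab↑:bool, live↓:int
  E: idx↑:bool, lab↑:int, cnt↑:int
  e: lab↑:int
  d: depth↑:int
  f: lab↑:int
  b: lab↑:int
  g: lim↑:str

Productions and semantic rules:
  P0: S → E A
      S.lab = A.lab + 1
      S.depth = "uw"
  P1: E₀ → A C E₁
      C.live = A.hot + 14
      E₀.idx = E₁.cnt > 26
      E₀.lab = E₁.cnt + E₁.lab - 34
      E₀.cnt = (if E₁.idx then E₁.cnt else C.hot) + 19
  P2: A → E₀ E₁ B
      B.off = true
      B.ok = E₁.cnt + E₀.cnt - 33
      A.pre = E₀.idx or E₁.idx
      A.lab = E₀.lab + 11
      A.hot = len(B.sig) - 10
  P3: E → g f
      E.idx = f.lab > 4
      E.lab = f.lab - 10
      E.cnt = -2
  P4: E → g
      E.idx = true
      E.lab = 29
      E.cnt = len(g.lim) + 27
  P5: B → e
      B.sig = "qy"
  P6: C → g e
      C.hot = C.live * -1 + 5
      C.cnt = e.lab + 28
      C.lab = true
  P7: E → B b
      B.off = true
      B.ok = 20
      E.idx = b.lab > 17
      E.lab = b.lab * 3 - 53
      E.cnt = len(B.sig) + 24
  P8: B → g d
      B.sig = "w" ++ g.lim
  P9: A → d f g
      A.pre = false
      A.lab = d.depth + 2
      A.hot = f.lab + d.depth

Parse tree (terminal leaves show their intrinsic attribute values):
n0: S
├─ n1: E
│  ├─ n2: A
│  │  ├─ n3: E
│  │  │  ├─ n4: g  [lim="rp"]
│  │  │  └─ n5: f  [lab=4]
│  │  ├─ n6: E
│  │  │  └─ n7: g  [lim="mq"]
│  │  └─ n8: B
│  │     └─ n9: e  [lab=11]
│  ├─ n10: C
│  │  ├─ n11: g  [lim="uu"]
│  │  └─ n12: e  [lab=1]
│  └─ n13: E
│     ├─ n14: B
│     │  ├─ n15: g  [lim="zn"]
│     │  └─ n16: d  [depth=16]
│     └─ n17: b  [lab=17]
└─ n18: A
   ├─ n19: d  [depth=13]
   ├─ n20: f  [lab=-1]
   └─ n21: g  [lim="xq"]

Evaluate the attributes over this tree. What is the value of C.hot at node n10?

1. n4.lim = "rp"  [terminal]
2. n5.lab = 4  [terminal]
3. n3.idx = false  [f.lab > 4]
4. n3.lab = -6  [f.lab - 10]
5. n3.cnt = -2  [-2]
6. n7.lim = "mq"  [terminal]
7. n6.idx = true  [true]
8. n6.lab = 29  [29]
9. n6.cnt = 29  [len(g.lim) + 27]
10. n8.off = true  [true]
11. n8.ok = -6  [E₁.cnt + E₀.cnt - 33]
12. n9.lab = 11  [terminal]
13. n8.sig = "qy"  ["qy"]
14. n2.pre = true  [E₀.idx or E₁.idx]
15. n2.lab = 5  [E₀.lab + 11]
16. n2.hot = -8  [len(B.sig) - 10]
17. n10.live = 6  [A.hot + 14]
18. n11.lim = "uu"  [terminal]
19. n12.lab = 1  [terminal]
20. n10.hot = -1  [C.live * -1 + 5]
21. n10.cnt = 29  [e.lab + 28]
22. n10.lab = true  [true]
23. n14.off = true  [true]
24. n14.ok = 20  [20]
25. n15.lim = "zn"  [terminal]
26. n16.depth = 16  [terminal]
27. n14.sig = "wzn"  ["w" ++ g.lim]
28. n17.lab = 17  [terminal]
29. n13.idx = false  [b.lab > 17]
30. n13.lab = -2  [b.lab * 3 - 53]
31. n13.cnt = 27  [len(B.sig) + 24]
32. n1.idx = true  [E₁.cnt > 26]
33. n1.lab = -9  [E₁.cnt + E₁.lab - 34]
34. n1.cnt = 18  [(if E₁.idx then E₁.cnt else C.hot) + 19]
35. n19.depth = 13  [terminal]
36. n20.lab = -1  [terminal]
37. n21.lim = "xq"  [terminal]
38. n18.pre = false  [false]
39. n18.lab = 15  [d.depth + 2]
40. n18.hot = 12  [f.lab + d.depth]
41. n0.lab = 16  [A.lab + 1]
42. n0.depth = "uw"  ["uw"]

-1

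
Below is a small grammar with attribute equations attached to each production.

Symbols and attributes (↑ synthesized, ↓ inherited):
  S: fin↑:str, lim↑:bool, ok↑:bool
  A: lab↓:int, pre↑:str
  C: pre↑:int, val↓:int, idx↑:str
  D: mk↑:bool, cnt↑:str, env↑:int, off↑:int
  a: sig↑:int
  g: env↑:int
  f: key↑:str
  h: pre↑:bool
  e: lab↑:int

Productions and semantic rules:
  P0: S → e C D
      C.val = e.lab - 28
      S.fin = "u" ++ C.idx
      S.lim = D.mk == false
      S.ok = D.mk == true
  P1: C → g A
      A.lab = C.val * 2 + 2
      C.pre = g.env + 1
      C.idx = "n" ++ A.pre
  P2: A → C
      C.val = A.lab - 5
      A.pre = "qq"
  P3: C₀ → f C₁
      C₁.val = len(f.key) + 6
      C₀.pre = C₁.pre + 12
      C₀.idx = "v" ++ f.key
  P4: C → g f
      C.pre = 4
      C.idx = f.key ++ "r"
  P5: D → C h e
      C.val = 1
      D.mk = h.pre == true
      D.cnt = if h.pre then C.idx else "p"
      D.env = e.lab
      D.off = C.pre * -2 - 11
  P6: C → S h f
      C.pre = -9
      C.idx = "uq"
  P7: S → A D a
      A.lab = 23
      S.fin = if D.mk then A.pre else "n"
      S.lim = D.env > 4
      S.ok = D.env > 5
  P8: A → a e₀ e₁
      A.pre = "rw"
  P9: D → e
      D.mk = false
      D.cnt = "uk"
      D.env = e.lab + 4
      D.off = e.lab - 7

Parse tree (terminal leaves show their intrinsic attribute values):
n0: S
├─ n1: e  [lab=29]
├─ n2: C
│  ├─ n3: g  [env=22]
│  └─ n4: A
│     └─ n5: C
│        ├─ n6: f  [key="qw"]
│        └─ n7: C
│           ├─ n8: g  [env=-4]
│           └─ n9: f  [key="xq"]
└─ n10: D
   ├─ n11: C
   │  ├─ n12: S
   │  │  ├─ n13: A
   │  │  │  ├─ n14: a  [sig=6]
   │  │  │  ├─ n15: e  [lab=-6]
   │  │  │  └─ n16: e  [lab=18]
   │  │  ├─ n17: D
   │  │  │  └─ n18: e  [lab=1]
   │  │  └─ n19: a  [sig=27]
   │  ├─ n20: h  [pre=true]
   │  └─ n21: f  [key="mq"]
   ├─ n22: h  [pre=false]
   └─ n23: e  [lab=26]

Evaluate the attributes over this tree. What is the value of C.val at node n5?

-1

1. n1.lab = 29  [terminal]
2. n2.val = 1  [e.lab - 28]
3. n3.env = 22  [terminal]
4. n4.lab = 4  [C.val * 2 + 2]
5. n5.val = -1  [A.lab - 5]
6. n6.key = "qw"  [terminal]
7. n7.val = 8  [len(f.key) + 6]
8. n8.env = -4  [terminal]
9. n9.key = "xq"  [terminal]
10. n7.pre = 4  [4]
11. n7.idx = "xqr"  [f.key ++ "r"]
12. n5.pre = 16  [C₁.pre + 12]
13. n5.idx = "vqw"  ["v" ++ f.key]
14. n4.pre = "qq"  ["qq"]
15. n2.pre = 23  [g.env + 1]
16. n2.idx = "nqq"  ["n" ++ A.pre]
17. n11.val = 1  [1]
18. n13.lab = 23  [23]
19. n14.sig = 6  [terminal]
20. n15.lab = -6  [terminal]
21. n16.lab = 18  [terminal]
22. n13.pre = "rw"  ["rw"]
23. n18.lab = 1  [terminal]
24. n17.mk = false  [false]
25. n17.cnt = "uk"  ["uk"]
26. n17.env = 5  [e.lab + 4]
27. n17.off = -6  [e.lab - 7]
28. n19.sig = 27  [terminal]
29. n12.fin = "n"  [if D.mk then A.pre else "n"]
30. n12.lim = true  [D.env > 4]
31. n12.ok = false  [D.env > 5]
32. n20.pre = true  [terminal]
33. n21.key = "mq"  [terminal]
34. n11.pre = -9  [-9]
35. n11.idx = "uq"  ["uq"]
36. n22.pre = false  [terminal]
37. n23.lab = 26  [terminal]
38. n10.mk = false  [h.pre == true]
39. n10.cnt = "p"  [if h.pre then C.idx else "p"]
40. n10.env = 26  [e.lab]
41. n10.off = 7  [C.pre * -2 - 11]
42. n0.fin = "unqq"  ["u" ++ C.idx]
43. n0.lim = true  [D.mk == false]
44. n0.ok = false  [D.mk == true]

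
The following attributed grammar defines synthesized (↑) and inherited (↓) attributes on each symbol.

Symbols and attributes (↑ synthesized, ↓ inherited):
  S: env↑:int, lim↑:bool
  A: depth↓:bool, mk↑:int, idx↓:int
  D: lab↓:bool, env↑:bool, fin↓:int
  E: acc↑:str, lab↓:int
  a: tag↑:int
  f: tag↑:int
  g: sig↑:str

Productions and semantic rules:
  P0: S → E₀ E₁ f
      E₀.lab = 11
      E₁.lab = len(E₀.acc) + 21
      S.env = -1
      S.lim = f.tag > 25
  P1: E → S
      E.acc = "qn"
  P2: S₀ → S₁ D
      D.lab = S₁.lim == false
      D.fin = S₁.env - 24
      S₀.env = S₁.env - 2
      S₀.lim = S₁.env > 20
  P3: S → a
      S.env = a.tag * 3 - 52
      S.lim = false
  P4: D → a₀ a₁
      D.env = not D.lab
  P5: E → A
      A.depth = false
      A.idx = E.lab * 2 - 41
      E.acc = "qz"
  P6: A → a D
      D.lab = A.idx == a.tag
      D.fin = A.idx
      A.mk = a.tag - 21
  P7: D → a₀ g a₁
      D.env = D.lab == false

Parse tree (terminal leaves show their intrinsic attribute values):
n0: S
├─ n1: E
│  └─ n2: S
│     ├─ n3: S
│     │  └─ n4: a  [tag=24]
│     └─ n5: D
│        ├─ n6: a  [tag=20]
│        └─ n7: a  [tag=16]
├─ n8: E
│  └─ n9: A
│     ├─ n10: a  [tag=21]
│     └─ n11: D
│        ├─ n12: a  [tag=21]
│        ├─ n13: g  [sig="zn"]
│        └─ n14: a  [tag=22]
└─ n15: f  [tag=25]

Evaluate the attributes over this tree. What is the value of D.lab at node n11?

false

1. n1.lab = 11  [11]
2. n4.tag = 24  [terminal]
3. n3.env = 20  [a.tag * 3 - 52]
4. n3.lim = false  [false]
5. n5.lab = true  [S₁.lim == false]
6. n5.fin = -4  [S₁.env - 24]
7. n6.tag = 20  [terminal]
8. n7.tag = 16  [terminal]
9. n5.env = false  [not D.lab]
10. n2.env = 18  [S₁.env - 2]
11. n2.lim = false  [S₁.env > 20]
12. n1.acc = "qn"  ["qn"]
13. n8.lab = 23  [len(E₀.acc) + 21]
14. n9.depth = false  [false]
15. n9.idx = 5  [E.lab * 2 - 41]
16. n10.tag = 21  [terminal]
17. n11.lab = false  [A.idx == a.tag]
18. n11.fin = 5  [A.idx]
19. n12.tag = 21  [terminal]
20. n13.sig = "zn"  [terminal]
21. n14.tag = 22  [terminal]
22. n11.env = true  [D.lab == false]
23. n9.mk = 0  [a.tag - 21]
24. n8.acc = "qz"  ["qz"]
25. n15.tag = 25  [terminal]
26. n0.env = -1  [-1]
27. n0.lim = false  [f.tag > 25]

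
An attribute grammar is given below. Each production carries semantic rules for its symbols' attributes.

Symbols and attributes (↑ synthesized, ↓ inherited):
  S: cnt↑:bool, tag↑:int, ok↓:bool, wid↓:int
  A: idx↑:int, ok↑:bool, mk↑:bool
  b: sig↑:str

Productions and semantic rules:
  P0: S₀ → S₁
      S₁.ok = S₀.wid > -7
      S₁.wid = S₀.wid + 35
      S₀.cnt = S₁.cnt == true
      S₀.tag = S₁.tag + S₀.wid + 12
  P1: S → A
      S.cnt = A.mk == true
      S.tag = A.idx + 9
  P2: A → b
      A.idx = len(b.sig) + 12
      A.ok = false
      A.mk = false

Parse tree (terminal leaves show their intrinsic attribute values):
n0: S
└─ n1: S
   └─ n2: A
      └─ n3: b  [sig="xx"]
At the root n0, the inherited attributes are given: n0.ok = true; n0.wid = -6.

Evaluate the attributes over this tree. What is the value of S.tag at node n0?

1. n0.ok = true  [given at root]
2. n0.wid = -6  [given at root]
3. n1.ok = true  [S₀.wid > -7]
4. n1.wid = 29  [S₀.wid + 35]
5. n3.sig = "xx"  [terminal]
6. n2.idx = 14  [len(b.sig) + 12]
7. n2.ok = false  [false]
8. n2.mk = false  [false]
9. n1.cnt = false  [A.mk == true]
10. n1.tag = 23  [A.idx + 9]
11. n0.cnt = false  [S₁.cnt == true]
12. n0.tag = 29  [S₁.tag + S₀.wid + 12]

29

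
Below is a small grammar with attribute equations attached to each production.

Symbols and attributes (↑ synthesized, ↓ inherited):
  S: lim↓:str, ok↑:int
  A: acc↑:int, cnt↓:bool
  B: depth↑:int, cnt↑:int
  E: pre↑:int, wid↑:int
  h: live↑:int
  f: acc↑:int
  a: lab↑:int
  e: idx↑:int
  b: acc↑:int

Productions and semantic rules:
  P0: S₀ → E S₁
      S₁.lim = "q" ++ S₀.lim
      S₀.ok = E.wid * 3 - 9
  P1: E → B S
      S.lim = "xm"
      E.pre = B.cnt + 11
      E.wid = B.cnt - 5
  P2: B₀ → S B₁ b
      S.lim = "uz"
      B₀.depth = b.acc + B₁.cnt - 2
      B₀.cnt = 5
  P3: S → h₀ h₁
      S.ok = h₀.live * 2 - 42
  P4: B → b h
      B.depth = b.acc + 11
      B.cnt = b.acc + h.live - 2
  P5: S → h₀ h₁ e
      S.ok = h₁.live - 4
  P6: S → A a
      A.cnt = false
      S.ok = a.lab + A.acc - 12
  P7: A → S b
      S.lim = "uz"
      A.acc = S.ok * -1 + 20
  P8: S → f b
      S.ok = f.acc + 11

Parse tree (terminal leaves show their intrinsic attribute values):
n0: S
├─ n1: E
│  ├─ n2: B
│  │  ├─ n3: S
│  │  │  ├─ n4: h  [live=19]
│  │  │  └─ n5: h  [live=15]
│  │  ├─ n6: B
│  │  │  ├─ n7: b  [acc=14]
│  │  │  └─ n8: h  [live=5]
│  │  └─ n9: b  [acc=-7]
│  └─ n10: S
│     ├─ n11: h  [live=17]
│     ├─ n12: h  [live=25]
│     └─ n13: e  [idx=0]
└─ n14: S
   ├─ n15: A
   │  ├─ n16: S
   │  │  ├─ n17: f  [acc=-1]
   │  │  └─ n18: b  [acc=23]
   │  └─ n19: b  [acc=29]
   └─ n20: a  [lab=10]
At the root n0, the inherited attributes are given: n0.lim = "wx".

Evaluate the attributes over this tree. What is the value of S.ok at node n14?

8

1. n0.lim = "wx"  [given at root]
2. n3.lim = "uz"  ["uz"]
3. n4.live = 19  [terminal]
4. n5.live = 15  [terminal]
5. n3.ok = -4  [h₀.live * 2 - 42]
6. n7.acc = 14  [terminal]
7. n8.live = 5  [terminal]
8. n6.depth = 25  [b.acc + 11]
9. n6.cnt = 17  [b.acc + h.live - 2]
10. n9.acc = -7  [terminal]
11. n2.depth = 8  [b.acc + B₁.cnt - 2]
12. n2.cnt = 5  [5]
13. n10.lim = "xm"  ["xm"]
14. n11.live = 17  [terminal]
15. n12.live = 25  [terminal]
16. n13.idx = 0  [terminal]
17. n10.ok = 21  [h₁.live - 4]
18. n1.pre = 16  [B.cnt + 11]
19. n1.wid = 0  [B.cnt - 5]
20. n14.lim = "qwx"  ["q" ++ S₀.lim]
21. n15.cnt = false  [false]
22. n16.lim = "uz"  ["uz"]
23. n17.acc = -1  [terminal]
24. n18.acc = 23  [terminal]
25. n16.ok = 10  [f.acc + 11]
26. n19.acc = 29  [terminal]
27. n15.acc = 10  [S.ok * -1 + 20]
28. n20.lab = 10  [terminal]
29. n14.ok = 8  [a.lab + A.acc - 12]
30. n0.ok = -9  [E.wid * 3 - 9]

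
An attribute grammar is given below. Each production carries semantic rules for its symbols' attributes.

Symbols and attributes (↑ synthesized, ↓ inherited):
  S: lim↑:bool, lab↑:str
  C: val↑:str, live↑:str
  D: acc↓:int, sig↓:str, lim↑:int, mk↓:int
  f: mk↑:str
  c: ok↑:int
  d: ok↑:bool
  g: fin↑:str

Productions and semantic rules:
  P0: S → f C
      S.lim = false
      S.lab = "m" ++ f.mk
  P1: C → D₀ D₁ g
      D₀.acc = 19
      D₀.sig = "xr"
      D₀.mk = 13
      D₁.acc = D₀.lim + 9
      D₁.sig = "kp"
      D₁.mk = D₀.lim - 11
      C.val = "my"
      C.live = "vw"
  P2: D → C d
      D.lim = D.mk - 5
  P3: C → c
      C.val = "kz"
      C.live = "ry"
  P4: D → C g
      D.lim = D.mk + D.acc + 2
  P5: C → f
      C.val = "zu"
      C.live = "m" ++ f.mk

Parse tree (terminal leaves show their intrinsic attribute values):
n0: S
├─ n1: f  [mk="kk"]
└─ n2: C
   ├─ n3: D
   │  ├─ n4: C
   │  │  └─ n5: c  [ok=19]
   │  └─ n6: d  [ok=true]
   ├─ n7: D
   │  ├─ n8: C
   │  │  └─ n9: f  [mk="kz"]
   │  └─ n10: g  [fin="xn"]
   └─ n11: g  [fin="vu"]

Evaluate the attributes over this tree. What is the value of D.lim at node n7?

16

1. n1.mk = "kk"  [terminal]
2. n3.acc = 19  [19]
3. n3.sig = "xr"  ["xr"]
4. n3.mk = 13  [13]
5. n5.ok = 19  [terminal]
6. n4.val = "kz"  ["kz"]
7. n4.live = "ry"  ["ry"]
8. n6.ok = true  [terminal]
9. n3.lim = 8  [D.mk - 5]
10. n7.acc = 17  [D₀.lim + 9]
11. n7.sig = "kp"  ["kp"]
12. n7.mk = -3  [D₀.lim - 11]
13. n9.mk = "kz"  [terminal]
14. n8.val = "zu"  ["zu"]
15. n8.live = "mkz"  ["m" ++ f.mk]
16. n10.fin = "xn"  [terminal]
17. n7.lim = 16  [D.mk + D.acc + 2]
18. n11.fin = "vu"  [terminal]
19. n2.val = "my"  ["my"]
20. n2.live = "vw"  ["vw"]
21. n0.lim = false  [false]
22. n0.lab = "mkk"  ["m" ++ f.mk]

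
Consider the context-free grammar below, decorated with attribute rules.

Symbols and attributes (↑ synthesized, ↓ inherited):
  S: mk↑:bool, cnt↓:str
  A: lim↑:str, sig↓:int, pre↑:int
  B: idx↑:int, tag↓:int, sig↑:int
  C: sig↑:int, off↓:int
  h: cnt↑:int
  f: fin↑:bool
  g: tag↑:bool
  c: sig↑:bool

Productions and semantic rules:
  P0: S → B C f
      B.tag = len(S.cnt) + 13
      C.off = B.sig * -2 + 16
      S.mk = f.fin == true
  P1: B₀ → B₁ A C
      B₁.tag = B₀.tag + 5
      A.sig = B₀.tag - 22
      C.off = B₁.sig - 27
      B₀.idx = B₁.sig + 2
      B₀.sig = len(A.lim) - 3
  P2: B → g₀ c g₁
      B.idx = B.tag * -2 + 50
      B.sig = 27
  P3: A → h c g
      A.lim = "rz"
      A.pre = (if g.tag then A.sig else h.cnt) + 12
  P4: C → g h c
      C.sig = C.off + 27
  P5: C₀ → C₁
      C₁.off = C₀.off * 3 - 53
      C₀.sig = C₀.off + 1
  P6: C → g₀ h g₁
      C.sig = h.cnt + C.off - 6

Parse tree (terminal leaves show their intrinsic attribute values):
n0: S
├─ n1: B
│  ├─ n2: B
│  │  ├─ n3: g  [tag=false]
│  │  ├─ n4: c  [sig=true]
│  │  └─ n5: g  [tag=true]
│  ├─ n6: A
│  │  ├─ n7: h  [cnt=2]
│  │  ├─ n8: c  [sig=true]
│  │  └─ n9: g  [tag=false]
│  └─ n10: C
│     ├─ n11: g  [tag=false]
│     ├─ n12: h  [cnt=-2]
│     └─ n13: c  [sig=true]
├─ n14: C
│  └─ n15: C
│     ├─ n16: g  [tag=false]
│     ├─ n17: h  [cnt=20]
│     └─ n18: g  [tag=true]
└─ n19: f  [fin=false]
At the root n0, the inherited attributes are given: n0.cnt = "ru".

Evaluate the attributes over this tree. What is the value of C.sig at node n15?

15

1. n0.cnt = "ru"  [given at root]
2. n1.tag = 15  [len(S.cnt) + 13]
3. n2.tag = 20  [B₀.tag + 5]
4. n3.tag = false  [terminal]
5. n4.sig = true  [terminal]
6. n5.tag = true  [terminal]
7. n2.idx = 10  [B.tag * -2 + 50]
8. n2.sig = 27  [27]
9. n6.sig = -7  [B₀.tag - 22]
10. n7.cnt = 2  [terminal]
11. n8.sig = true  [terminal]
12. n9.tag = false  [terminal]
13. n6.lim = "rz"  ["rz"]
14. n6.pre = 14  [(if g.tag then A.sig else h.cnt) + 12]
15. n10.off = 0  [B₁.sig - 27]
16. n11.tag = false  [terminal]
17. n12.cnt = -2  [terminal]
18. n13.sig = true  [terminal]
19. n10.sig = 27  [C.off + 27]
20. n1.idx = 29  [B₁.sig + 2]
21. n1.sig = -1  [len(A.lim) - 3]
22. n14.off = 18  [B.sig * -2 + 16]
23. n15.off = 1  [C₀.off * 3 - 53]
24. n16.tag = false  [terminal]
25. n17.cnt = 20  [terminal]
26. n18.tag = true  [terminal]
27. n15.sig = 15  [h.cnt + C.off - 6]
28. n14.sig = 19  [C₀.off + 1]
29. n19.fin = false  [terminal]
30. n0.mk = false  [f.fin == true]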